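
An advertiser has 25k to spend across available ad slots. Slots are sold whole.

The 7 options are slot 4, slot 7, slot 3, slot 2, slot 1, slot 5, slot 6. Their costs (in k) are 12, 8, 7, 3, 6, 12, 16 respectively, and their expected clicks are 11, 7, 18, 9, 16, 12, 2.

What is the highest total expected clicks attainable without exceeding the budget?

Allowing fractional choices, the relaxed optimum would be about 52.0, but ad slots are indivisible.
slot 3 + slot 1 + slot 5: cost 7 + 6 + 12 = 25 ≤ 25, expected clicks 18 + 16 + 12 = 46.
slot 4 + slot 3 + slot 1: cost 12 + 7 + 6 = 25 ≤ 25, expected clicks 11 + 18 + 16 = 45.
slot 7 + slot 3 + slot 2 + slot 1: cost 8 + 7 + 3 + 6 = 24 ≤ 25, expected clicks 7 + 18 + 9 + 16 = 50.
Best is slot 7, slot 3, slot 2, and slot 1 with total expected clicks 50.

50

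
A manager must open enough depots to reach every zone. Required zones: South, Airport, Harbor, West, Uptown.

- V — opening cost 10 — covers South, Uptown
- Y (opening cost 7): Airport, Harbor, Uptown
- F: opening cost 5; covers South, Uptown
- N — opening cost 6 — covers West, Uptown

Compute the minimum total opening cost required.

18

Choose Y, F, and N: together they cover South, Airport, Harbor, West, Uptown — every zone.
Total opening cost: 7 + 5 + 6 = 18.
No cover costs less than 18.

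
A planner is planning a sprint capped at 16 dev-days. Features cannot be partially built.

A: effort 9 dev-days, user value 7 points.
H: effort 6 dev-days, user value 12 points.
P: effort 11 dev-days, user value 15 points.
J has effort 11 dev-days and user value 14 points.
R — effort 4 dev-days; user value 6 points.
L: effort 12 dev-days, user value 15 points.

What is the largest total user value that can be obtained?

21

P + R: effort 11 + 4 = 15 ≤ 16, user value 15 + 6 = 21.
J + R: effort 11 + 4 = 15 ≤ 16, user value 14 + 6 = 20.
R + L: effort 4 + 12 = 16 ≤ 16, user value 6 + 15 = 21.
The maximum user value is 21; one optimal choice is P and R.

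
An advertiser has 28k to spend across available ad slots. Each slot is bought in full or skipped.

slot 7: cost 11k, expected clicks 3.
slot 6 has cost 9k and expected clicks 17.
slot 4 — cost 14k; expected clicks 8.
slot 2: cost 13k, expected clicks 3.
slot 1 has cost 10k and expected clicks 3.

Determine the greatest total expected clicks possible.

25

Take slot 6 and slot 4: cost 9 + 14 = 23 ≤ 28, expected clicks 17 + 8 = 25.
No other feasible combination does better.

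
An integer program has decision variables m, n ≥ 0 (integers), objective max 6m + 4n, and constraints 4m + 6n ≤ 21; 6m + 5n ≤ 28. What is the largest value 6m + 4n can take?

Relaxing integrality, the LP optimum is 28.00 at (m,n) = (4.67, 0), which is not an integer point.
(m,n)=(4,0): 4·4+6·0=16≤21, 6·4+5·0=24≤28, objective 24.
(m,n)=(3,1): 4·3+6·1=18≤21, 6·3+5·1=23≤28, objective 22.
(m,n)=(3,0): 4·3+6·0=12≤21, 6·3+5·0=18≤28, objective 18.
Maximum is 24 at (m,n)=(4,0).

24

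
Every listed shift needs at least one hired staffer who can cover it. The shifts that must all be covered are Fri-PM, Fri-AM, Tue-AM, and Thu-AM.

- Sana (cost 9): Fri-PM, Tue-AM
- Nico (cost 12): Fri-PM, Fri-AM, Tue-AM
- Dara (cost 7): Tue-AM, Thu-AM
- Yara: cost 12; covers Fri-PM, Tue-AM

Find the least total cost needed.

19

Choose Nico and Dara: together they cover Fri-PM, Fri-AM, Tue-AM, Thu-AM — every shift.
Total cost: 12 + 7 = 19.
No cover costs less than 19.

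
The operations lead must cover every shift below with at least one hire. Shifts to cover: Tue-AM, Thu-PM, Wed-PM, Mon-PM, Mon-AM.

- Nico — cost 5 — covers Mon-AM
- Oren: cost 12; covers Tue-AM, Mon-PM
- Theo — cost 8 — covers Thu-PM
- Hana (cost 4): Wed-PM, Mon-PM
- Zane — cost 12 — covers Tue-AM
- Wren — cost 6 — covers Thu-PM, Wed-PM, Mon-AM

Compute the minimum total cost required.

18

This is a weighted set-cover instance.
The greedy cost-per-new-shift heuristic would pick Hana, Wren, and Oren for 22, but a cheaper cover exists.
Choose Oren and Wren: together they cover Tue-AM, Thu-PM, Wed-PM, Mon-PM, Mon-AM — every shift.
Total cost: 12 + 6 = 18.
No cover costs less than 18.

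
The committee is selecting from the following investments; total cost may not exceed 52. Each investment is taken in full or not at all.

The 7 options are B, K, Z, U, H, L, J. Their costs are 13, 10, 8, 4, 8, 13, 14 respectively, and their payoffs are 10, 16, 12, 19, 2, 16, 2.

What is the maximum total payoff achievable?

This is an integer program with binary decision variables.
B + K + Z + U + L: cost 13 + 10 + 8 + 4 + 13 = 48 ≤ 52, payoff 10 + 16 + 12 + 19 + 16 = 73.
K + Z + U + H + L: cost 10 + 8 + 4 + 8 + 13 = 43 ≤ 52, payoff 16 + 12 + 19 + 2 + 16 = 65.
Best is B, K, Z, U, and L with total payoff 73.

73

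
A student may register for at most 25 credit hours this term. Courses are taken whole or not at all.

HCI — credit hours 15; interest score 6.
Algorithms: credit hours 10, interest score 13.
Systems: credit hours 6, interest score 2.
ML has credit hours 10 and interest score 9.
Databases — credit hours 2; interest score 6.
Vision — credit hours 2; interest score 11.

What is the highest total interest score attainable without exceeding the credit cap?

Allowing fractional choices, the relaxed optimum would be about 39.4, but courses are indivisible.
Algorithms + ML + Databases + Vision: credit hours 10 + 10 + 2 + 2 = 24 ≤ 25, interest score 13 + 9 + 6 + 11 = 39.
Algorithms + Systems + Databases + Vision: credit hours 10 + 6 + 2 + 2 = 20 ≤ 25, interest score 13 + 2 + 6 + 11 = 32.
Algorithms + ML + Vision: credit hours 10 + 10 + 2 = 22 ≤ 25, interest score 13 + 9 + 11 = 33.
Best is Algorithms, ML, Databases, and Vision with total interest score 39.

39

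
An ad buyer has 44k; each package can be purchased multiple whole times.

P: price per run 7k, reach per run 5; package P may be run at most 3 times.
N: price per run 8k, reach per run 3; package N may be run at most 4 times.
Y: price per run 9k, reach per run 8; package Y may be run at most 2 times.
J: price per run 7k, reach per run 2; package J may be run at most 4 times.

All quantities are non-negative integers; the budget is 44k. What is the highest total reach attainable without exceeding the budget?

31

This is a bounded integer knapsack.
2×P, 1×N, and 2×Y: price 40 ≤ 44, reach 2·5 + 1·3 + 2·8 = 29.
3×P and 2×Y: price 39 ≤ 44, reach 3·5 + 2·8 = 31.
Best is 31.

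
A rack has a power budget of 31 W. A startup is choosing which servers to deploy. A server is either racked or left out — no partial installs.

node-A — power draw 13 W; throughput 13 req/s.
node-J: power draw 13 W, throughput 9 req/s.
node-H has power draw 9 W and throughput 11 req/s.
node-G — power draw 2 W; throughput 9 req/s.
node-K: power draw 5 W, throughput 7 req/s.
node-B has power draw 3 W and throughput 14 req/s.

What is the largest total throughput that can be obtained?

47

node-A + node-H + node-G + node-B: power draw 13 + 9 + 2 + 3 = 27 ≤ 31, throughput 13 + 11 + 9 + 14 = 47.
node-A + node-J + node-G + node-B: power draw 13 + 13 + 2 + 3 = 31 ≤ 31, throughput 13 + 9 + 9 + 14 = 45.
node-A + node-H + node-K + node-B: power draw 13 + 9 + 5 + 3 = 30 ≤ 31, throughput 13 + 11 + 7 + 14 = 45.
Best is node-A, node-H, node-G, and node-B with total throughput 47.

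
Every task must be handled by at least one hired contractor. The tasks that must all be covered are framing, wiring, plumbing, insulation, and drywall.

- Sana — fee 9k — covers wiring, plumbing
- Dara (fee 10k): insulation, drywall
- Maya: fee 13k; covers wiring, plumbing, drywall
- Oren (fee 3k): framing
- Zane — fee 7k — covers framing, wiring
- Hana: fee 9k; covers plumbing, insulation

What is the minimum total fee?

22

The greedy cost-per-new-task heuristic would pick Oren, Maya, and Hana for 25, but a cheaper cover exists.
Choose Sana, Dara, and Oren: together they cover framing, wiring, plumbing, insulation, drywall — every task.
Total fee: 9 + 10 + 3 = 22.
No cover costs less than 22.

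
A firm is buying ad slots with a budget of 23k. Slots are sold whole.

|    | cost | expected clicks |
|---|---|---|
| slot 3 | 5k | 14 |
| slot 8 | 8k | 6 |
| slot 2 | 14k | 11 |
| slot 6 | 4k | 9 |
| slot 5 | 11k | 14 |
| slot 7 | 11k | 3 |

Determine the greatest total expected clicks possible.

Take slot 3, slot 6, and slot 5: cost 5 + 4 + 11 = 20 ≤ 23, expected clicks 14 + 9 + 14 = 37.
No other feasible combination does better.

37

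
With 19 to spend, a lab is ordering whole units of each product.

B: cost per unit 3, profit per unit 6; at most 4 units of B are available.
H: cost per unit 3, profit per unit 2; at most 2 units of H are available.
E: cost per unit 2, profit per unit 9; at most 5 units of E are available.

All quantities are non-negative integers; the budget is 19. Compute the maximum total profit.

63

2×B, 1×H, and 5×E: cost 19 ≤ 19, profit 2·6 + 1·2 + 5·9 = 59.
3×B and 5×E: cost 19 ≤ 19, profit 3·6 + 5·9 = 63.
Best is 63.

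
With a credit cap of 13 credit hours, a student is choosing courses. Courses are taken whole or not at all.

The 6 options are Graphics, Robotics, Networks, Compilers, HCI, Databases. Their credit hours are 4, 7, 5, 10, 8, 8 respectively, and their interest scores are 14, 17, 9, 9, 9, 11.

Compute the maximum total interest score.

31

Allowing fractional choices, the relaxed optimum would be about 34.6, but courses are indivisible.
Graphics + Databases: credit hours 4 + 8 = 12 ≤ 13, interest score 14 + 11 = 25.
Graphics + Robotics: credit hours 4 + 7 = 11 ≤ 13, interest score 14 + 17 = 31.
Robotics + Networks: credit hours 7 + 5 = 12 ≤ 13, interest score 17 + 9 = 26.
Best is Graphics and Robotics with total interest score 31.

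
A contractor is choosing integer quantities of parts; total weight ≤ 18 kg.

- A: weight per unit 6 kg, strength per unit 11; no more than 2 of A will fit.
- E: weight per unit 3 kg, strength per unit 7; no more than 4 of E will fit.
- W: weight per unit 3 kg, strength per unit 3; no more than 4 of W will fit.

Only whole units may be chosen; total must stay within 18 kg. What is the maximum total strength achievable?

39

This is a bounded integer knapsack.
1×A and 4×E: weight 18 ≤ 18, strength 1·11 + 4·7 = 39.
2×A and 2×E: weight 18 ≤ 18, strength 2·11 + 2·7 = 36.
Best is 39.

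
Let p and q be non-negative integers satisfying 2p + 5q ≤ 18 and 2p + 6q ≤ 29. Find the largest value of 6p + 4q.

(p,q)=(9,0): 2·9+5·0=18≤18, 2·9+6·0=18≤29, objective 54.
(p,q)=(8,0): 2·8+5·0=16≤18, 2·8+6·0=16≤29, objective 48.
Maximum is 54 at (p,q)=(9,0).

54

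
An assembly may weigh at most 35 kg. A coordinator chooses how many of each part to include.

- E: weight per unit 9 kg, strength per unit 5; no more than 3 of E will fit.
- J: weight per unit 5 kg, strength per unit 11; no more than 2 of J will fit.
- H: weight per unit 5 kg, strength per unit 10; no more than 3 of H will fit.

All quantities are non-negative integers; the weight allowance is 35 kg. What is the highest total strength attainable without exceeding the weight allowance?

Take 1×E, 2×J, and 3×H: weight 34 ≤ 35, strength 1·5 + 2·11 + 3·10 = 57.
J has the best ratio (11/5) and is taken to its limit of 2; remaining capacity is filled optimally with the others.

57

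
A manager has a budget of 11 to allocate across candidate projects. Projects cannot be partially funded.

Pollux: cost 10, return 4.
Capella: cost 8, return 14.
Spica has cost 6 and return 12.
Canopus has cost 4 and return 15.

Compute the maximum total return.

Allowing fractional choices, the relaxed optimum would be about 28.8, but projects are indivisible.
Capella: cost 8 ≤ 11, return 14.
Canopus: cost 4 ≤ 11, return 15.
Spica + Canopus: cost 6 + 4 = 10 ≤ 11, return 12 + 15 = 27.
Best is Spica and Canopus with total return 27.

27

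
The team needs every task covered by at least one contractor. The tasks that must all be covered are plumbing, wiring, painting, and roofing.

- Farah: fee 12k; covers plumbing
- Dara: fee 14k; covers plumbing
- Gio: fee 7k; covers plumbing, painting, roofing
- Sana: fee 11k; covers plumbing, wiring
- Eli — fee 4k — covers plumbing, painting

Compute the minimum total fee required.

The greedy cost-per-new-task heuristic would pick Eli, Gio, and Sana for 22, but a cheaper cover exists.
Choose Gio and Sana: together they cover plumbing, wiring, painting, roofing — every task.
Total fee: 7 + 11 = 18.
No cover costs less than 18.

18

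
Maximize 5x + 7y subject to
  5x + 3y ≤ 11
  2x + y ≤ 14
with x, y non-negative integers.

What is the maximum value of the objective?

21

(x,y)=(0,3): 5·0+3·3=9≤11, 2·0+1·3=3≤14, objective 21.
(x,y)=(1,2): 5·1+3·2=11≤11, 2·1+1·2=4≤14, objective 19.
(x,y)=(0,2): 5·0+3·2=6≤11, 2·0+1·2=2≤14, objective 14.
No feasible integer point exceeds 21.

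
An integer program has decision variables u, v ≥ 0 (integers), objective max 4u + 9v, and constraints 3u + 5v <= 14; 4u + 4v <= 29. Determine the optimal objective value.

Relaxing integrality, the LP optimum is 25.20 at (u,v) = (0, 2.8), which is not an integer point.
(u,v)=(1,2): 3·1+5·2=13≤14, 4·1+4·2=12≤29, objective 22.
(u,v)=(0,2): 3·0+5·2=10≤14, 4·0+4·2=8≤29, objective 18.
(u,v)=(2,1): 3·2+5·1=11≤14, 4·2+4·1=12≤29, objective 17.
(u,v)=(1,1): 3·1+5·1=8≤14, 4·1+4·1=8≤29, objective 13.
The best lattice point is (1,2), giving 22.

22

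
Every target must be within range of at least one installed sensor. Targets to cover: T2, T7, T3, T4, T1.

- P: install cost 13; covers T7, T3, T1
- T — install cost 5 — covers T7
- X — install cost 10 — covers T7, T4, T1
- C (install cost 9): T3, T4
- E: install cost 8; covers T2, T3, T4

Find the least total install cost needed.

18

The greedy cost-per-new-target heuristic would pick E, T, and X for 23, but a cheaper cover exists.
Choose X and E: together they cover T2, T7, T3, T4, T1 — every target.
Total install cost: 10 + 8 = 18.
No cover costs less than 18.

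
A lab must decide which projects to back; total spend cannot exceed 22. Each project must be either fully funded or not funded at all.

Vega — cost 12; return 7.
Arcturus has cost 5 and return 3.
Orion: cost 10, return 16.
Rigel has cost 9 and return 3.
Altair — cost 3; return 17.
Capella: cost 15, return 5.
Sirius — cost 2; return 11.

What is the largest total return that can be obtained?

47

Take Arcturus, Orion, Altair, and Sirius: cost 5 + 10 + 3 + 2 = 20 ≤ 22, return 3 + 16 + 17 + 11 = 47.
No other feasible combination does better.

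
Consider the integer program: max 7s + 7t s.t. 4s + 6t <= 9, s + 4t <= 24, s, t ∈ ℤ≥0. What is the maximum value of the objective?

14

Relaxing integrality, the LP optimum is 15.75 at (s,t) = (2.25, 0), which is not an integer point.
(s,t)=(2,0): 4·2+6·0=8≤9, 1·2+4·0=2≤24, objective 14.
(s,t)=(1,0): 4·1+6·0=4≤9, 1·1+4·0=1≤24, objective 7.
The best lattice point is (2,0), giving 14.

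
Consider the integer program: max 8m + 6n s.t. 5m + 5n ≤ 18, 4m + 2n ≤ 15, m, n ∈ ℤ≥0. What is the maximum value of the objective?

24

(m,n)=(3,0) is feasible, giving 24.
(m,n)=(2,1) is feasible, giving 22.
(m,n)=(2,0) is feasible, giving 16.
No feasible integer point exceeds 24.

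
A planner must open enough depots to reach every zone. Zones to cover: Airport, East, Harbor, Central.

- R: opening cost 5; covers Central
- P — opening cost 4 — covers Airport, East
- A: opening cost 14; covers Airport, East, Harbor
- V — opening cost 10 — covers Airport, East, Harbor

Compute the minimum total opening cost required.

15

This is a weighted set-cover instance.
The greedy cost-per-new-zone heuristic would pick P, R, and V for 19, but a cheaper cover exists.
Choose R and V: together they cover Airport, East, Harbor, Central — every zone.
Total opening cost: 5 + 10 = 15.
No cover costs less than 15.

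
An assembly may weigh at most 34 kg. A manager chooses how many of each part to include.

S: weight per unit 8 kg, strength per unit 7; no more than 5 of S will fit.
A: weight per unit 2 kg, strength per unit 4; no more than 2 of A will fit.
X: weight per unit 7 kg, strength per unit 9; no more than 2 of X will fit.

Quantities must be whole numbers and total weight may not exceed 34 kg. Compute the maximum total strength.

This is a bounded integer knapsack.
Take 2×S, 2×A, and 2×X: weight 34 ≤ 34, strength 2·7 + 2·4 + 2·9 = 40.
A has the best ratio (4/2) and is taken to its limit of 2; remaining capacity is filled optimally with the others.

40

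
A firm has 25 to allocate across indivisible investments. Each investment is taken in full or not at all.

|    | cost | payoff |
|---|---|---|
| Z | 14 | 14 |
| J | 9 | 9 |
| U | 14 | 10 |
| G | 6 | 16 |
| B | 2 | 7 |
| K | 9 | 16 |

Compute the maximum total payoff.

Z + G + B: cost 14 + 6 + 2 = 22 ≤ 25, payoff 14 + 16 + 7 = 37.
G + B + K: cost 6 + 2 + 9 = 17 ≤ 25, payoff 16 + 7 + 16 = 39.
J + G + K: cost 9 + 6 + 9 = 24 ≤ 25, payoff 9 + 16 + 16 = 41.
Best is J, G, and K with total payoff 41.

41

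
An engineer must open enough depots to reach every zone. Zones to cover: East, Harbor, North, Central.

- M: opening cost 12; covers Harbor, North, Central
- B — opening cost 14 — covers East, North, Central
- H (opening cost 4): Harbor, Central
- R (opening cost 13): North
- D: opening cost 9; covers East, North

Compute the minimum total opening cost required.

13

This is a weighted set-cover instance.
Choose H and D: together they cover East, Harbor, North, Central — every zone.
Total opening cost: 4 + 9 = 13.
No cover costs less than 13.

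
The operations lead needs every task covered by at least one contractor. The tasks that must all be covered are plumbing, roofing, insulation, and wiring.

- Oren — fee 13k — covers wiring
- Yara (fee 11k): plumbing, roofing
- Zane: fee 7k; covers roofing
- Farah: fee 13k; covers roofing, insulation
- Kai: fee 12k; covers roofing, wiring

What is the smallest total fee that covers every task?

36

Choose Yara, Farah, and Kai: together they cover plumbing, roofing, insulation, wiring — every task.
Total fee: 11 + 13 + 12 = 36.
No cover costs less than 36.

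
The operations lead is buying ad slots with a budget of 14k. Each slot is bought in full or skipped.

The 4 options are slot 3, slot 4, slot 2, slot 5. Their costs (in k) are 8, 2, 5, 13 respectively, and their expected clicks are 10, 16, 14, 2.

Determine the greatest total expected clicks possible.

30

Treat it as a binary knapsack problem.
slot 3 + slot 4: cost 8 + 2 = 10 ≤ 14, expected clicks 10 + 16 = 26.
slot 3 + slot 2: cost 8 + 5 = 13 ≤ 14, expected clicks 10 + 14 = 24.
slot 4 + slot 2: cost 2 + 5 = 7 ≤ 14, expected clicks 16 + 14 = 30.
Best is slot 4 and slot 2 with total expected clicks 30.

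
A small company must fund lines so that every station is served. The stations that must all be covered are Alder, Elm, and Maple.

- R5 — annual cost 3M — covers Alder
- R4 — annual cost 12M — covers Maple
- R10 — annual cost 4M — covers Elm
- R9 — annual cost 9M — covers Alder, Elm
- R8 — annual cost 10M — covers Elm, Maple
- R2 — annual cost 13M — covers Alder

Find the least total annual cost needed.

This is an integer covering problem.
The greedy cost-per-new-station heuristic would pick R5, R10, and R8 for 17, but a cheaper cover exists.
Choose R5 and R8: together they cover Alder, Elm, Maple — every station.
Total annual cost: 3 + 10 = 13.
No cover costs less than 13.

13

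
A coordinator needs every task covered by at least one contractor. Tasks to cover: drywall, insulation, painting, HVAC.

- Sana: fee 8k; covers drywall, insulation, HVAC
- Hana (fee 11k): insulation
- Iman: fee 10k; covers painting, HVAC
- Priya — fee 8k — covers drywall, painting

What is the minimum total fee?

Choose Sana and Priya: together they cover drywall, insulation, painting, HVAC — every task.
Total fee: 8 + 8 = 16.
No cover costs less than 16.

16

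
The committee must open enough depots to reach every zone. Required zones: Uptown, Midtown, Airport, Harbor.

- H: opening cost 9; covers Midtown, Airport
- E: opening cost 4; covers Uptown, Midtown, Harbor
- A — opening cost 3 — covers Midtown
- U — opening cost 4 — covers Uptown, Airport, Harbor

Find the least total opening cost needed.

7

Choose A and U: together they cover Uptown, Midtown, Airport, Harbor — every zone.
Total opening cost: 3 + 4 = 7.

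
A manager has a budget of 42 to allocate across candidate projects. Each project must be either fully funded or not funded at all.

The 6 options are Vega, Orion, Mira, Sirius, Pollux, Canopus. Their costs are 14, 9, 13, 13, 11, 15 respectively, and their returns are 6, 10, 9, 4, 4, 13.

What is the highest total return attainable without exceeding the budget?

Take Orion, Mira, and Canopus: cost 9 + 13 + 15 = 37 ≤ 42, return 10 + 9 + 13 = 32.
No other feasible combination does better.

32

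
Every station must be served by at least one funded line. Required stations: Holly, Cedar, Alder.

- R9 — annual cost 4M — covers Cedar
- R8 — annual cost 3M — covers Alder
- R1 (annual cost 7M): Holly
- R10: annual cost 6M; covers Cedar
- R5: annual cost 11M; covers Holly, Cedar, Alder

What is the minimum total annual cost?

11

The greedy cost-per-new-station heuristic would pick R8, R9, and R1 for 14, but a cheaper cover exists.
R5 alone covers Holly, Cedar, Alder — every station.
Total annual cost: 11.
No cover costs less than 11.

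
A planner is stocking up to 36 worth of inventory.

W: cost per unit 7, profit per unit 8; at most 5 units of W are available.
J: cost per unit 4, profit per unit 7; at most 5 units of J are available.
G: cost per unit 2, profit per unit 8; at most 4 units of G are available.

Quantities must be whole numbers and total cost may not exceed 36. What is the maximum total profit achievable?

1×W, 5×J, and 4×G: cost 35 ≤ 36, profit 1·8 + 5·7 + 4·8 = 75.
2×W, 3×J, and 4×G: cost 34 ≤ 36, profit 2·8 + 3·7 + 4·8 = 69.
Best is 75.

75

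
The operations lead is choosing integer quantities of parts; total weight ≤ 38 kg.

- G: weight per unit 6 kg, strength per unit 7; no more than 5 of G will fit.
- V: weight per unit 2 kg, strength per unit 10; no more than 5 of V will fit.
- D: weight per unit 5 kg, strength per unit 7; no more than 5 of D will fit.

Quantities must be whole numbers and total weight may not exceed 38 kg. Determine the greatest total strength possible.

1×G, 5×V, and 4×D: weight 36 ≤ 38, strength 1·7 + 5·10 + 4·7 = 85.
5×V and 5×D: weight 35 ≤ 38, strength 5·10 + 5·7 = 85.
Best is 85.

85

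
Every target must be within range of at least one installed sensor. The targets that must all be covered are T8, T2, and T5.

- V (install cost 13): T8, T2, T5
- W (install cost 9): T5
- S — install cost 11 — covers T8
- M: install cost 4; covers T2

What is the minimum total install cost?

V alone covers T8, T2, T5 — every target.
Total install cost: 13.

13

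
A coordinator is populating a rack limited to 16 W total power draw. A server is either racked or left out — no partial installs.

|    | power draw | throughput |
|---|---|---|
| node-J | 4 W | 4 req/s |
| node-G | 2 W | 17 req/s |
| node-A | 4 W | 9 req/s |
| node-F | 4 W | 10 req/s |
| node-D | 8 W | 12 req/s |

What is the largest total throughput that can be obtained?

40

Take node-J, node-G, node-A, and node-F: power draw 4 + 2 + 4 + 4 = 14 ≤ 16, throughput 4 + 17 + 9 + 10 = 40.
No other feasible combination does better.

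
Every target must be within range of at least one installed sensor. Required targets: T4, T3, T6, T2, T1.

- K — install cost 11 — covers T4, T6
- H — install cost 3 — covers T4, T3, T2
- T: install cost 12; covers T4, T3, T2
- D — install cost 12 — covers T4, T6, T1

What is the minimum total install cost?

15

Choose H and D: together they cover T4, T3, T6, T2, T1 — every target.
Total install cost: 3 + 12 = 15.
No cover costs less than 15.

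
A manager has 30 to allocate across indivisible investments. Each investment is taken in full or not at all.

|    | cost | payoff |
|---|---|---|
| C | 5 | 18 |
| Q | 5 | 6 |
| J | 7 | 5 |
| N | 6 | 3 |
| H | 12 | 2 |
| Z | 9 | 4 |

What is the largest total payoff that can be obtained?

33

C + Q + N + Z: cost 5 + 5 + 6 + 9 = 25 ≤ 30, payoff 18 + 6 + 3 + 4 = 31.
C + Q + J + Z: cost 5 + 5 + 7 + 9 = 26 ≤ 30, payoff 18 + 6 + 5 + 4 = 33.
C + Q + J + N: cost 5 + 5 + 7 + 6 = 23 ≤ 30, payoff 18 + 6 + 5 + 3 = 32.
Best is C, Q, J, and Z with total payoff 33.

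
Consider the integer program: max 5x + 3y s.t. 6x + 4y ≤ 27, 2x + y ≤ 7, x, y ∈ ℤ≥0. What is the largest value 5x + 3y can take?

20

The continuous relaxation peaks at (0.5, 6) with value 20.50; rounding to a feasible lattice point costs some objective.
(x,y)=(1,5): 6·1+4·5=26≤27, 2·1+1·5=7≤7, objective 20.
(x,y)=(0,6): 6·0+4·6=24≤27, 2·0+1·6=6≤7, objective 18.
(x,y)=(1,4): 6·1+4·4=22≤27, 2·1+1·4=6≤7, objective 17.
Maximum is 20 at (x,y)=(1,5).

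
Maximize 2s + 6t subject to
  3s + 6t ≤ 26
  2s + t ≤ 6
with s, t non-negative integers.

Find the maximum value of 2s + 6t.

24

The continuous relaxation peaks at (0, 4.33) with value 26.00; rounding to a feasible lattice point costs some objective.
(s,t)=(0,4): 3·0+6·4=24≤26, 2·0+1·4=4≤6, objective 24.
(s,t)=(1,3): 3·1+6·3=21≤26, 2·1+1·3=5≤6, objective 20.
(s,t)=(0,3): 3·0+6·3=18≤26, 2·0+1·3=3≤6, objective 18.
No feasible integer point exceeds 24.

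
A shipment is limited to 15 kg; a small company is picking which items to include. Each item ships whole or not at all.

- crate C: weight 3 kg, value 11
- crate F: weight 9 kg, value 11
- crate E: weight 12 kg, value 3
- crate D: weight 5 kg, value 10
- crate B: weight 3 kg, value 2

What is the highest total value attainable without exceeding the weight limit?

24

This is an integer program with binary decision variables.
Allowing fractional choices, the relaxed optimum would be about 29.6, but items are indivisible.
crate C + crate F + crate B: weight 3 + 9 + 3 = 15 ≤ 15, value 11 + 11 + 2 = 24.
crate C + crate F: weight 3 + 9 = 12 ≤ 15, value 11 + 11 = 22.
crate C + crate D + crate B: weight 3 + 5 + 3 = 11 ≤ 15, value 11 + 10 + 2 = 23.
Best is crate C, crate F, and crate B with total value 24.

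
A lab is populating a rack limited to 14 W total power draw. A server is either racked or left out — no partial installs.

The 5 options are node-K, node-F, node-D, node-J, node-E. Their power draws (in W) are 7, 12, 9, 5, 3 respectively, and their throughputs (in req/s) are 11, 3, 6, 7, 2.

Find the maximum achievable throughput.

18

Allowing fractional choices, the relaxed optimum would be about 19.3, but servers are indivisible.
node-D + node-J: power draw 9 + 5 = 14 ≤ 14, throughput 6 + 7 = 13.
node-K + node-E: power draw 7 + 3 = 10 ≤ 14, throughput 11 + 2 = 13.
node-K + node-J: power draw 7 + 5 = 12 ≤ 14, throughput 11 + 7 = 18.
Best is node-K and node-J with total throughput 18.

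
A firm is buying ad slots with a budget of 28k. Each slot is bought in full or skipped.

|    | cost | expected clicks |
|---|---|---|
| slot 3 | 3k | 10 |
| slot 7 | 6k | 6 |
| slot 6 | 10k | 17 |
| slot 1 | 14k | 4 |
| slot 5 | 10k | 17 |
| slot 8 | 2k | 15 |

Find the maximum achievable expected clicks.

59

This is a 0-1 knapsack instance.
Take slot 3, slot 6, slot 5, and slot 8: cost 3 + 10 + 10 + 2 = 25 ≤ 28, expected clicks 10 + 17 + 17 + 15 = 59.
No other feasible combination does better.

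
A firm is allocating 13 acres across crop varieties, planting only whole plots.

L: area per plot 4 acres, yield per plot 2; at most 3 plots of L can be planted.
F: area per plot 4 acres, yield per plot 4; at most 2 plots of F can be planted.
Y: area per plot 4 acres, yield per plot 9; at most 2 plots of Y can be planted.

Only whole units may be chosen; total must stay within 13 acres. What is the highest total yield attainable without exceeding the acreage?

1×L and 2×Y: area 12 ≤ 13, yield 1·2 + 2·9 = 20.
1×F and 2×Y: area 12 ≤ 13, yield 1·4 + 2·9 = 22.
Best is 22.

22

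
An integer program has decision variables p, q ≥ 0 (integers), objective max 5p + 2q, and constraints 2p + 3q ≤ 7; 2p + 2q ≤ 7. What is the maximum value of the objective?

(p,q)=(3,0): 2·3+3·0=6≤7, 2·3+2·0=6≤7, objective 15.
(p,q)=(2,1): 2·2+3·1=7≤7, 2·2+2·1=6≤7, objective 12.
(p,q)=(2,0): 2·2+3·0=4≤7, 2·2+2·0=4≤7, objective 10.
Maximum is 15 at (p,q)=(3,0).

15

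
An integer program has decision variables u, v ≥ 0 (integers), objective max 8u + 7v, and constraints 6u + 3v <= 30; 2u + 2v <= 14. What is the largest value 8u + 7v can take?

(u,v)=(3,4): 6·3+3·4=30≤30, 2·3+2·4=14≤14, objective 52.
(u,v)=(2,5): 6·2+3·5=27≤30, 2·2+2·5=14≤14, objective 51.
(u,v)=(3,3): 6·3+3·3=27≤30, 2·3+2·3=12≤14, objective 45.
Maximum is 52 at (u,v)=(3,4).

52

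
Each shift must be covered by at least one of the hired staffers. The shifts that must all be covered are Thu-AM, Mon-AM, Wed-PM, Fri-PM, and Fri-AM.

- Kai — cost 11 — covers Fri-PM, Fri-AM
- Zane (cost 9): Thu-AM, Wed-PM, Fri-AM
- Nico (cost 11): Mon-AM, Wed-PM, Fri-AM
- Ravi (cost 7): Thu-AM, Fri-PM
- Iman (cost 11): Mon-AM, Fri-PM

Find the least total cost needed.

18

Choose Nico and Ravi: together they cover Thu-AM, Mon-AM, Wed-PM, Fri-PM, Fri-AM — every shift.
Total cost: 11 + 7 = 18.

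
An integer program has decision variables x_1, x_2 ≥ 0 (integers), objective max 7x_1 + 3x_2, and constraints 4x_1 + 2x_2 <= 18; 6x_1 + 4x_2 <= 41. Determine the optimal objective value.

31

(x_1,x_2)=(4,1) is feasible, giving 31.
(x_1,x_2)=(4,0) is feasible, giving 28.
(x_1,x_2)=(3,2) is feasible, giving 27.
No feasible integer point exceeds 31.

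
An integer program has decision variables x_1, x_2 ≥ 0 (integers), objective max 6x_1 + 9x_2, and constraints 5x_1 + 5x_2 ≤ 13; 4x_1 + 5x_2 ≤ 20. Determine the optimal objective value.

(x_1,x_2)=(0,2): 5·0+5·2=10≤13, 4·0+5·2=10≤20, objective 18.
(x_1,x_2)=(1,1): 5·1+5·1=10≤13, 4·1+5·1=9≤20, objective 15.
(x_1,x_2)=(0,1): 5·0+5·1=5≤13, 4·0+5·1=5≤20, objective 9.
No feasible integer point exceeds 18.

18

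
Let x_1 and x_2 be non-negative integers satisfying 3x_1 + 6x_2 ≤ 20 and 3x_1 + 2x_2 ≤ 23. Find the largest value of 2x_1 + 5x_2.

15

Relaxing integrality, the LP optimum is 16.67 at (x_1,x_2) = (0, 3.33), which is not an integer point.
(x_1,x_2)=(0,3): 3·0+6·3=18≤20, 3·0+2·3=6≤23, objective 15.
(x_1,x_2)=(1,2): 3·1+6·2=15≤20, 3·1+2·2=7≤23, objective 12.
(x_1,x_2)=(0,2): 3·0+6·2=12≤20, 3·0+2·2=4≤23, objective 10.
No feasible integer point exceeds 15.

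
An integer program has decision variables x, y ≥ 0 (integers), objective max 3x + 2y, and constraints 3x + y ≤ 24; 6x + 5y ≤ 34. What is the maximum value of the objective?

Relaxing integrality, the LP optimum is 17.00 at (x,y) = (5.67, 0), which is not an integer point.
(x,y)=(4,2): 3·4+1·2=14≤24, 6·4+5·2=34≤34, objective 16.
(x,y)=(3,3): 3·3+1·3=12≤24, 6·3+5·3=33≤34, objective 15.
(x,y)=(5,0): 3·5+1·0=15≤24, 6·5+5·0=30≤34, objective 15.
(x,y)=(4,1): 3·4+1·1=13≤24, 6·4+5·1=29≤34, objective 14.
Maximum is 16 at (x,y)=(4,2).

16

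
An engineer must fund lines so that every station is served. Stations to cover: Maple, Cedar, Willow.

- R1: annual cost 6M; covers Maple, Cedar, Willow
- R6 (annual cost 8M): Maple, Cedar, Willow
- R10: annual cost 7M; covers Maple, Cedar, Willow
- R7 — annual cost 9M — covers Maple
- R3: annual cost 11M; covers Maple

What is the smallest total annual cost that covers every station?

6

R1 alone covers Maple, Cedar, Willow — every station.
Total annual cost: 6.
No cover costs less than 6.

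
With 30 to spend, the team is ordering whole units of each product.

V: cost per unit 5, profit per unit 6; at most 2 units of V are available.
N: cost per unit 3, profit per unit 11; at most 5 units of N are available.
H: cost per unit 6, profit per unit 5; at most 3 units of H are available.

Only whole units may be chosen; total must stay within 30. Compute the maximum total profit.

This is a bounded integer knapsack.
Take 2×V and 5×N: cost 25 ≤ 30, profit 2·6 + 5·11 = 67.
N has the best ratio (11/3) and is taken to its limit of 5; remaining capacity is filled optimally with the others.

67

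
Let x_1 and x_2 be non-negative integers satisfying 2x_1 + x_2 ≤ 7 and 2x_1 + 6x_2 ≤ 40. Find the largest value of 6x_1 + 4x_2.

26

Relaxing integrality, the LP optimum is 27.60 at (x_1,x_2) = (0.2, 6.6), which is not an integer point.
(x_1,x_2)=(1,5): 2·1+1·5=7≤7, 2·1+6·5=32≤40, objective 26.
(x_1,x_2)=(0,6): 2·0+1·6=6≤7, 2·0+6·6=36≤40, objective 24.
(x_1,x_2)=(1,4): 2·1+1·4=6≤7, 2·1+6·4=26≤40, objective 22.
No feasible integer point exceeds 26.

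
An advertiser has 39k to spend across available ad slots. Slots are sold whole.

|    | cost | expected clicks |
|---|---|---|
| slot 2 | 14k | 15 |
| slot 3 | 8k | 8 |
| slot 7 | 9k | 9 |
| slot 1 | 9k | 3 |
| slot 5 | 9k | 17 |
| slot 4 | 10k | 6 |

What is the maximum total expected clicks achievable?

41

This is a 0-1 knapsack instance.
Allowing fractional choices, the relaxed optimum would be about 48.0, but ad slots are indivisible.
slot 2 + slot 3 + slot 5: cost 14 + 8 + 9 = 31 ≤ 39, expected clicks 15 + 8 + 17 = 40.
slot 3 + slot 7 + slot 5 + slot 4: cost 8 + 9 + 9 + 10 = 36 ≤ 39, expected clicks 8 + 9 + 17 + 6 = 40.
slot 2 + slot 7 + slot 5: cost 14 + 9 + 9 = 32 ≤ 39, expected clicks 15 + 9 + 17 = 41.
Best is slot 2, slot 7, and slot 5 with total expected clicks 41.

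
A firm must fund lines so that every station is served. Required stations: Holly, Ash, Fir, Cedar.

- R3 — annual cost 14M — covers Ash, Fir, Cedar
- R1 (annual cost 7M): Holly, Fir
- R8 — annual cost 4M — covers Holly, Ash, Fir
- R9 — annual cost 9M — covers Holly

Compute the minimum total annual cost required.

Choose R3 and R8: together they cover Holly, Ash, Fir, Cedar — every station.
Total annual cost: 14 + 4 = 18.
No cover costs less than 18.

18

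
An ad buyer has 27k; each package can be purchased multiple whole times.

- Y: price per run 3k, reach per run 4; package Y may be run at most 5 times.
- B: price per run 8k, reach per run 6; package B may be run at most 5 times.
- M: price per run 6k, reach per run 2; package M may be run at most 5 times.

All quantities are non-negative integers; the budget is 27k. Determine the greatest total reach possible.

Y has the best ratio (4/3); taking only Y gives at most 5×4 = 20 (stopped by the supply cap of 5).
Mixing does better — 5×Y and 1×B: price 23 ≤ 27, reach 5·4 + 1·6 = 26.

26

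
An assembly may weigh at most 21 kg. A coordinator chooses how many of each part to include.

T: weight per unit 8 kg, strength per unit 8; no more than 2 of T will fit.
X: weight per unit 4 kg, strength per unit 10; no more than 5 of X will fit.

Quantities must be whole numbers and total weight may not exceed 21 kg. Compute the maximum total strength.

50

X has the best ratio (10/4); taking only X gives at most 5×10 = 50 (stopped by the weight limit).
Optimal: 5×X: weight 20 ≤ 21, strength 5·10 = 50.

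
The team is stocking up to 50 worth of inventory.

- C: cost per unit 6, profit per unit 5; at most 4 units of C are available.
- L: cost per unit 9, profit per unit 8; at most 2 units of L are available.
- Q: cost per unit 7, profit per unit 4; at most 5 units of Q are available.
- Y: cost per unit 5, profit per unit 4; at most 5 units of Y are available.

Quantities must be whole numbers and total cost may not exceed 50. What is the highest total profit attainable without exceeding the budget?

42

L has the best ratio (8/9); taking only L gives at most 2×8 = 16 (stopped by the supply cap of 2).
Mixing does better — 2×C, 2×L, and 4×Y: cost 50 ≤ 50, profit 2·5 + 2·8 + 4·4 = 42.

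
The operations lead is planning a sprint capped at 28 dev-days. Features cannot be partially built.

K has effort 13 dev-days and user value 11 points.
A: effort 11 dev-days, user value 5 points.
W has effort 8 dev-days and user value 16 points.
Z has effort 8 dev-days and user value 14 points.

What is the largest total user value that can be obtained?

Allowing fractional choices, the relaxed optimum would be about 40.2, but features are indivisible.
W + Z: effort 8 + 8 = 16 ≤ 28, user value 16 + 14 = 30.
K + W: effort 13 + 8 = 21 ≤ 28, user value 11 + 16 = 27.
A + W + Z: effort 11 + 8 + 8 = 27 ≤ 28, user value 5 + 16 + 14 = 35.
Best is A, W, and Z with total user value 35.

35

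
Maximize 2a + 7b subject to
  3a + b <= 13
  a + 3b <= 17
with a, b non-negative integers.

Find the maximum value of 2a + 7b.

39

The continuous relaxation peaks at (0, 5.67) with value 39.67; rounding to a feasible lattice point costs some objective.
(a,b)=(2,5): 3·2+1·5=11≤13, 1·2+3·5=17≤17, objective 39.
(a,b)=(1,5): 3·1+1·5=8≤13, 1·1+3·5=16≤17, objective 37.
(a,b)=(0,5): 3·0+1·5=5≤13, 1·0+3·5=15≤17, objective 35.
Maximum is 39 at (a,b)=(2,5).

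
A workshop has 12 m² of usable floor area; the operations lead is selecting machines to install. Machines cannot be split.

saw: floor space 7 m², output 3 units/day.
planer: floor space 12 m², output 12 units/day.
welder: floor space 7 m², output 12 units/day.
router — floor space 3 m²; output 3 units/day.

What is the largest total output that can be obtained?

15

This is a 0-1 knapsack instance.
planer: floor space 12 ≤ 12, output 12.
welder: floor space 7 ≤ 12, output 12.
welder + router: floor space 7 + 3 = 10 ≤ 12, output 12 + 3 = 15.
Best is welder and router with total output 15.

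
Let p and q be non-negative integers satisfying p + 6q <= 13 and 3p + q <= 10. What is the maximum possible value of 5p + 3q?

18

(p,q)=(3,1): 1·3+6·1=9≤13, 3·3+1·1=10≤10, objective 18.
(p,q)=(3,0): 1·3+6·0=3≤13, 3·3+1·0=9≤10, objective 15.
(p,q)=(2,1): 1·2+6·1=8≤13, 3·2+1·1=7≤10, objective 13.
(p,q)=(1,2): 1·1+6·2=13≤13, 3·1+1·2=5≤10, objective 11.
No feasible integer point exceeds 18.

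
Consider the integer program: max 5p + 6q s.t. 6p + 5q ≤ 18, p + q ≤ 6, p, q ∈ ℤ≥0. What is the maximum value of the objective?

(p,q)=(0,3): 6·0+5·3=15≤18, 1·0+1·3=3≤6, objective 18.
(p,q)=(1,2): 6·1+5·2=16≤18, 1·1+1·2=3≤6, objective 17.
(p,q)=(0,2): 6·0+5·2=10≤18, 1·0+1·2=2≤6, objective 12.
No feasible integer point exceeds 18.

18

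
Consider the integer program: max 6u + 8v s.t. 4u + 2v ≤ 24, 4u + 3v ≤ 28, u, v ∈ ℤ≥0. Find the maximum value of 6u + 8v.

72

(u,v)=(0,9): 4·0+2·9=18≤24, 4·0+3·9=27≤28, objective 72.
(u,v)=(1,8): 4·1+2·8=20≤24, 4·1+3·8=28≤28, objective 70.
The best lattice point is (0,9), giving 72.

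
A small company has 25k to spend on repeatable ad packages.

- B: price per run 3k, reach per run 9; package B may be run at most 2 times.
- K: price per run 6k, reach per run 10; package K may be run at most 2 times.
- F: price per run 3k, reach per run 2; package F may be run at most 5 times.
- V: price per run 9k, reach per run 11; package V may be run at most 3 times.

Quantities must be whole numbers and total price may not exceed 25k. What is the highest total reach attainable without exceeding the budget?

42

B has the best ratio (9/3); taking only B gives at most 2×9 = 18 (stopped by the supply cap of 2).
Mixing does better — 2×B, 2×K, and 2×F: price 24 ≤ 25, reach 2·9 + 2·10 + 2·2 = 42.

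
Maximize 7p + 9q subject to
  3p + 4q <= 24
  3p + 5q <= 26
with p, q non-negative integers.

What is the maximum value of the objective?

56

(p,q)=(8,0): 3·8+4·0=24≤24, 3·8+5·0=24≤26, objective 56.
(p,q)=(7,0): 3·7+4·0=21≤24, 3·7+5·0=21≤26, objective 49.
The best lattice point is (8,0), giving 56.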